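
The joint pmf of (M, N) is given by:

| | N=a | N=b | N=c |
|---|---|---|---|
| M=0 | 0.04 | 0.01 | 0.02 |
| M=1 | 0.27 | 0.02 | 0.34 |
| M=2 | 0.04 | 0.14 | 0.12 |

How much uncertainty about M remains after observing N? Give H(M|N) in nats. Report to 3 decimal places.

Chain rule: H(M|N) = H(M,N) − H(N).
Marginals: p(M) = (0.0700, 0.6300, 0.3000), p(N) = (0.3500, 0.1700, 0.4800).
H(M,N) = 1.7100 nats; H(N) = 1.0210 nats.
H(M|N) = 1.7100 − 1.0210 = 0.689 nats.

0.689 nats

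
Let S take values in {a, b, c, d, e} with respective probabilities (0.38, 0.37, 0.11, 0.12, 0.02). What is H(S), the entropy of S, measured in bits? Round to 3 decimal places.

1.891 bits

H(S) = −Σ p·log₂ p.
  −(0.38)·log₂(0.38) = 0.5305
  −(0.37)·log₂(0.37) = 0.5307
  −(0.11)·log₂(0.11) = 0.3503
  −(0.12)·log₂(0.12) = 0.3671
  −(0.02)·log₂(0.02) = 0.1129
Sum: 0.5305 + 0.5307 + 0.3503 + 0.3671 + 0.1129 = 1.891 bits.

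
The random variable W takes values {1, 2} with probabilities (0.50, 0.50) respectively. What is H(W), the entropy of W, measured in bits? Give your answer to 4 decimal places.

1.0000 bits

H(W) = −Σ p·log₂ p.
  −(0.50)·log₂(0.50) = 0.50000
  −(0.50)·log₂(0.50) = 0.50000
Sum: 0.50000 + 0.50000 = 1.0000 bits.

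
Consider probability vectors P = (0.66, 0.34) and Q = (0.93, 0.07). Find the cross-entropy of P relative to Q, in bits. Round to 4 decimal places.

H(P,Q) = −Σ p·log₂ q.
  −0.66·log₂(0.93) = 0.06910
  −0.34·log₂(0.07) = 1.30441
H(P,Q) = 1.3735 bits.

1.3735 bits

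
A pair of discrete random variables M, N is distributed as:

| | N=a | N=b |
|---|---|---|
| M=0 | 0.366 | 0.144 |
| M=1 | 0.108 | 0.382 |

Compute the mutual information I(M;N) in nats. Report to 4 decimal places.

Marginals: p(M) = (0.5100, 0.4900), p(N) = (0.4740, 0.5260).
I(M;N) = Σ p(x,y)·ln[p(x,y)/(p(x)p(y))].
  (0,a): 0.366·ln(1.5140) = 0.15181
  (0,b): 0.144·ln(0.5368) = -0.08959
  (1,a): 0.108·ln(0.4650) = -0.08270
  (1,b): 0.382·ln(1.4821) = 0.15031
Sum = 0.1298 nats.

0.1298 nats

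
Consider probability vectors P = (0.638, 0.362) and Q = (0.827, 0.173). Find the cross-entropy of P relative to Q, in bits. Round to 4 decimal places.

1.0911 bits

H(P,Q) = −Σ p·log₂ q.
  −0.638·log₂(0.827) = 0.17484
  −0.362·log₂(0.173) = 0.91628
H(P,Q) = 1.0911 bits.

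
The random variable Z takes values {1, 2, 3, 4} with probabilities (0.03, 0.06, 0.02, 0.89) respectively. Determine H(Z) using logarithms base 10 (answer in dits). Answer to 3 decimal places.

H(Z) = −Σ p·log₁₀ p.
  −(0.03)·log₁₀(0.03) = 0.0457
  −(0.06)·log₁₀(0.06) = 0.0733
  −(0.02)·log₁₀(0.02) = 0.0340
  −(0.89)·log₁₀(0.89) = 0.0450
Sum: 0.0457 + 0.0733 + 0.0340 + 0.0450 = 0.198 dits.

0.198 dits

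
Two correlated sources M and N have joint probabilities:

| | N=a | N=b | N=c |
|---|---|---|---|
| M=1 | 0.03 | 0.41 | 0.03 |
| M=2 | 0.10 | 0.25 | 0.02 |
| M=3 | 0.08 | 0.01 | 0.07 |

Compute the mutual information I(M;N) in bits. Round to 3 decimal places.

Marginals: p(M) = (0.4700, 0.3700, 0.1600), p(N) = (0.2100, 0.6700, 0.1200).
I(M;N) = H(M) + H(N) − H(M,N).
H(M) = 1.4657, H(N) = 1.2270, H(M,N) = 2.4025.
I(M;N) = 1.4657 + 1.2270 − 2.4025 = 0.290 bits.

0.290 bits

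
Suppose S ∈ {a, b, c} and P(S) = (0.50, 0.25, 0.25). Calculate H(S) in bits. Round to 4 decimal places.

1.5000 bits

H(S) = −Σ p·log₂ p.
  −(0.50)·log₂(0.50) = 0.50000
  −(0.25)·log₂(0.25) = 0.50000
  −(0.25)·log₂(0.25) = 0.50000
Sum: 0.50000 + 0.50000 + 0.50000 = 1.5000 bits.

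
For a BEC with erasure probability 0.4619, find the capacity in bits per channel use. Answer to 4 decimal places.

Binary erasure channel: capacity C = 1 − ε.
C = 1 − 0.4619 = 0.5381 bits per channel use.

0.5381 bits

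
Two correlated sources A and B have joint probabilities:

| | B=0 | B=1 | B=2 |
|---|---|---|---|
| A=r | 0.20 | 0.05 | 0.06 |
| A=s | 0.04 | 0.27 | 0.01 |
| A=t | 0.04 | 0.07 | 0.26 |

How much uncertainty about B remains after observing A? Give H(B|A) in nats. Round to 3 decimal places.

Chain rule: H(B|A) = H(A,B) − H(A).
Marginals: p(A) = (0.3100, 0.3200, 0.3700), p(B) = (0.2800, 0.3900, 0.3300).
H(A,B) = 1.8339 nats; H(A) = 1.0956 nats.
H(B|A) = 1.8339 − 1.0956 = 0.738 nats.

0.738 nats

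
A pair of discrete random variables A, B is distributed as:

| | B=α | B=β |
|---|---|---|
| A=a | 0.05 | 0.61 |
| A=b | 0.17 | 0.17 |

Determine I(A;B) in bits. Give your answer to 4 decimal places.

0.1647 bits

Marginals: p(A) = (0.6600, 0.3400), p(B) = (0.2200, 0.7800).
I(A;B) = H(A) + H(B) − H(A,B).
H(A) = 0.9248, H(B) = 0.7602, H(A,B) = 1.5203.
I(A;B) = 0.9248 + 0.7602 − 1.5203 = 0.1647 bits.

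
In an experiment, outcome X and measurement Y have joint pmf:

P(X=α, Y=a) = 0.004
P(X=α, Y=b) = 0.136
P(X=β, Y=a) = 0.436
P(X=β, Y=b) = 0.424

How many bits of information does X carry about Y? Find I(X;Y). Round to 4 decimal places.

0.1035 bits

Marginals: p(X) = (0.1400, 0.8600), p(Y) = (0.4400, 0.5600).
I(X;Y) = H(X) + H(Y) − H(X,Y).
H(X) = 0.5842, H(Y) = 0.9896, H(X,Y) = 1.4703.
I(X;Y) = 0.5842 + 0.9896 − 1.4703 = 0.1035 bits.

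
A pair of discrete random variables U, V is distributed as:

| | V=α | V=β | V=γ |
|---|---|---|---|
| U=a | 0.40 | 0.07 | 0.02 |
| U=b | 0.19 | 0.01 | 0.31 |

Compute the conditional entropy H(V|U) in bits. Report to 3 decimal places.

Marginals: p(U) = (0.4900, 0.5100), p(V) = (0.5900, 0.0800, 0.3300).
H(V|U) = Σ p(U) · H(V|U=·).
  U=a: p=0.4900, H(V|U=a) = 0.8284
  U=b: p=0.5100, H(V|U=b) = 1.0785
Weighted sum = 0.956 bits.

0.956 bits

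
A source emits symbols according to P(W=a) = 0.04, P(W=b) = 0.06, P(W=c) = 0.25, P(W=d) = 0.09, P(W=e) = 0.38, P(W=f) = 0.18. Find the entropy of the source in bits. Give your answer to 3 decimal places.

H(W) = −Σ p·log₂ p.
  −(0.04)·log₂(0.04) = 0.1858
  −(0.06)·log₂(0.06) = 0.2435
  −(0.25)·log₂(0.25) = 0.5000
  −(0.09)·log₂(0.09) = 0.3127
  −(0.38)·log₂(0.38) = 0.5305
  −(0.18)·log₂(0.18) = 0.4453
Sum: 0.1858 + 0.2435 + 0.5000 + 0.3127 + 0.5305 + 0.4453 = 2.218 bits.

2.218 bits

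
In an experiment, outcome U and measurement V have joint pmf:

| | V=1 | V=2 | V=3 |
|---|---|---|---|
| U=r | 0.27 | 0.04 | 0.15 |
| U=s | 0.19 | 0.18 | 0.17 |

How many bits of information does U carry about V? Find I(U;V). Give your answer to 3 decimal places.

0.076 bits

Marginals: p(U) = (0.4600, 0.5400), p(V) = (0.4600, 0.2200, 0.3200).
I(U;V) = H(U) + H(V) − H(U,V).
H(U) = 0.9954, H(V) = 1.5219, H(U,V) = 2.4414.
I(U;V) = 0.9954 + 1.5219 − 2.4414 = 0.076 bits.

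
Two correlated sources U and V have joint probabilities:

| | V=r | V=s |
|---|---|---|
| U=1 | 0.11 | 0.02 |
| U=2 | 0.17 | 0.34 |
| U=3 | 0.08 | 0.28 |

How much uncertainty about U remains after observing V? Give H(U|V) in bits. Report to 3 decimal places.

1.290 bits

Marginals: p(U) = (0.1300, 0.5100, 0.3600), p(V) = (0.3600, 0.6400).
H(U|V) = Σ p(V) · H(U|V=·).
  V=r: p=0.3600, H(U|V=r) = 1.5160
  V=s: p=0.6400, H(U|V=s) = 1.1628
Weighted sum = 1.290 bits.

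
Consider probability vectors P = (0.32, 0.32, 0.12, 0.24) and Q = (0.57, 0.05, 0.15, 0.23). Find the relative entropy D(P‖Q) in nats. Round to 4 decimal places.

0.3927 nats

D(P‖Q) = Σ p·ln(p/q).
  0.32·ln(0.32/0.57) = -0.18474
  0.32·ln(0.32/0.05) = 0.59402
  0.12·ln(0.12/0.15) = -0.02678
  0.24·ln(0.24/0.23) = 0.01021
D(P‖Q) = 0.3927 nats.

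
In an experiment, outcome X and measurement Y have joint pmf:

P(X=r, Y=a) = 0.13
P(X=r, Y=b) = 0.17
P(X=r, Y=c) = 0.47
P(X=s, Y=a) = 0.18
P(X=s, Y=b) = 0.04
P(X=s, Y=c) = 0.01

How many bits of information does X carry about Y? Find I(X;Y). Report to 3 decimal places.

0.256 bits

Marginals: p(X) = (0.7700, 0.2300), p(Y) = (0.3100, 0.2100, 0.4800).
I(X;Y) = H(X) + H(Y) − H(X,Y).
H(X) = 0.7780, H(Y) = 1.5049, H(X,Y) = 2.0267.
I(X;Y) = 0.7780 + 1.5049 − 2.0267 = 0.256 bits.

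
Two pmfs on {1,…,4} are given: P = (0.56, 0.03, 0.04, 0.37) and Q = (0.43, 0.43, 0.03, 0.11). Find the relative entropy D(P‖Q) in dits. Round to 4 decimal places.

0.2295 dits

D(P‖Q) = Σ p·log₁₀(p/q).
  0.56·log₁₀(0.56/0.43) = 0.06424
  0.03·log₁₀(0.03/0.43) = -0.03469
  0.04·log₁₀(0.04/0.03) = 0.00500
  0.37·log₁₀(0.37/0.11) = 0.19492
D(P‖Q) = 0.2295 dits.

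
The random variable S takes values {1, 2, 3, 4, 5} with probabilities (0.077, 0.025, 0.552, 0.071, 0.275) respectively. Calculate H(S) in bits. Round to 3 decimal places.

1.674 bits

H(S) = −Σ p·log₂ p.
  −(0.077)·log₂(0.077) = 0.2848
  −(0.025)·log₂(0.025) = 0.1330
  −(0.552)·log₂(0.552) = 0.4732
  −(0.071)·log₂(0.071) = 0.2709
  −(0.275)·log₂(0.275) = 0.5122
Sum: 0.2848 + 0.1330 + 0.4732 + 0.2709 + 0.5122 = 1.674 bits.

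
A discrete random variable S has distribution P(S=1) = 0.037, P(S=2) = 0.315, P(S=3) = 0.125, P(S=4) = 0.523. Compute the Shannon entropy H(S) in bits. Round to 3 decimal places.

1.565 bits

H(S) = −Σ p·log₂ p.
  −(0.037)·log₂(0.037) = 0.1760
  −(0.315)·log₂(0.315) = 0.5250
  −(0.125)·log₂(0.125) = 0.3750
  −(0.523)·log₂(0.523) = 0.4891
Sum: 0.1760 + 0.5250 + 0.3750 + 0.4891 = 1.565 bits.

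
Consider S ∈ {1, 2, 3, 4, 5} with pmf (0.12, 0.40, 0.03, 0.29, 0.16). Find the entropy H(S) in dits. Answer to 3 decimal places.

H(S) = −Σ p·log₁₀ p.
  −(0.12)·log₁₀(0.12) = 0.1105
  −(0.40)·log₁₀(0.40) = 0.1592
  −(0.03)·log₁₀(0.03) = 0.0457
  −(0.29)·log₁₀(0.29) = 0.1559
  −(0.16)·log₁₀(0.16) = 0.1273
Sum: 0.1105 + 0.1592 + 0.0457 + 0.1559 + 0.1273 = 0.599 dits.

0.599 dits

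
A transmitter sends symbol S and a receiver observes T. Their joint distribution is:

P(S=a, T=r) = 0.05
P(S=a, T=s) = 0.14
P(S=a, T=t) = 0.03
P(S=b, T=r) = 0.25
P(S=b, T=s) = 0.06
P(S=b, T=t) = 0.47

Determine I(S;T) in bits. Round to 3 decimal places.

Marginals: p(S) = (0.2200, 0.7800), p(T) = (0.3000, 0.2000, 0.5000).
I(S;T) = Σ p(x,y)·log₂[p(x,y)/(p(x)p(y))].
  (a,r): 0.05·log₂(0.7576) = -0.0200
  (a,s): 0.14·log₂(3.1818) = 0.2338
  (a,t): 0.03·log₂(0.2727) = -0.0562
  (b,r): 0.25·log₂(1.0684) = 0.0239
  (b,s): 0.06·log₂(0.3846) = -0.0827
  (b,t): 0.47·log₂(1.2051) = 0.1265
Sum = 0.225 bits.

0.225 bits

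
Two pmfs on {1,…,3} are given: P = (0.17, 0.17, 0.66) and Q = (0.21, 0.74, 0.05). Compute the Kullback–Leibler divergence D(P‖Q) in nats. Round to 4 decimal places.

1.4170 nats

D(P‖Q) = Σ p·ln(p/q).
  0.17·ln(0.17/0.21) = -0.03592
  0.17·ln(0.17/0.74) = -0.25004
  0.66·ln(0.66/0.05) = 1.70294
D(P‖Q) = 1.4170 nats.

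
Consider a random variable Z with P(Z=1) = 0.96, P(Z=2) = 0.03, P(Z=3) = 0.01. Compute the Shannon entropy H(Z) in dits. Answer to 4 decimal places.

H(Z) = −Σ p·log₁₀ p.
  −(0.96)·log₁₀(0.96) = 0.01702
  −(0.03)·log₁₀(0.03) = 0.04569
  −(0.01)·log₁₀(0.01) = 0.02000
Sum: 0.01702 + 0.04569 + 0.02000 = 0.0827 dits.

0.0827 dits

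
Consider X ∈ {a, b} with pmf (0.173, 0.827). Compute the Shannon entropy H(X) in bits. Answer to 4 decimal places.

0.6645 bits

H(X) = −Σ p·log₂ p.
  −(0.173)·log₂(0.173) = 0.43789
  −(0.827)·log₂(0.827) = 0.22663
Sum: 0.43789 + 0.22663 = 0.6645 bits.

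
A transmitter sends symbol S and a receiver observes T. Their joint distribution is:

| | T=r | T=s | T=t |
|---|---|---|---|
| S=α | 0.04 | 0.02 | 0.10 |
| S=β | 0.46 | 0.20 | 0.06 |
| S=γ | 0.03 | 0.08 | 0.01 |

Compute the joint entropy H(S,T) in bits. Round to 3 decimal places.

2.364 bits

H(S,T) = −Σ p(x,y)·log₂ p(x,y) over all 9 cells.
  cell (α,r): −0.04·log₂0.04 = 0.1858
  cell (α,s): −0.02·log₂0.02 = 0.1129
  cell (α,t): −0.10·log₂0.10 = 0.3322
  cell (β,r): −0.46·log₂0.46 = 0.5153
  cell (β,s): −0.20·log₂0.20 = 0.4644
  cell (β,t): −0.06·log₂0.06 = 0.2435
  cell (γ,r): −0.03·log₂0.03 = 0.1518
  cell (γ,s): −0.08·log₂0.08 = 0.2915
  cell (γ,t): −0.01·log₂0.01 = 0.0664
Sum = 2.364 bits.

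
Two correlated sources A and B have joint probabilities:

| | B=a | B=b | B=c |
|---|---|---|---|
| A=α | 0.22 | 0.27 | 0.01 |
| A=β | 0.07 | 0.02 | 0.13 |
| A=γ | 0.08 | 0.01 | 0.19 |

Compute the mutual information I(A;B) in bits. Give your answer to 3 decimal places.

Marginals: p(A) = (0.5000, 0.2200, 0.2800), p(B) = (0.3700, 0.3000, 0.3300).
I(A;B) = H(A) + H(B) − H(A,B).
H(A) = 1.4948, H(B) = 1.5796, H(A,B) = 2.6343.
I(A;B) = 1.4948 + 1.5796 − 2.6343 = 0.440 bits.

0.440 bits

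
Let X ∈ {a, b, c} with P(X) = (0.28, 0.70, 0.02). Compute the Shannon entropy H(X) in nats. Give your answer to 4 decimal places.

H(X) = −Σ p·ln p.
  −(0.28)·ln(0.28) = 0.35643
  −(0.70)·ln(0.70) = 0.24967
  −(0.02)·ln(0.02) = 0.07824
Sum: 0.35643 + 0.24967 + 0.07824 = 0.6843 nats.

0.6843 nats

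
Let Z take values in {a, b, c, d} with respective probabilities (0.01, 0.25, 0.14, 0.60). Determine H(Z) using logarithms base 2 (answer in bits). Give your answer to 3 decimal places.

1.406 bits

H(Z) = −Σ p·log₂ p.
  −(0.01)·log₂(0.01) = 0.0664
  −(0.25)·log₂(0.25) = 0.5000
  −(0.14)·log₂(0.14) = 0.3971
  −(0.60)·log₂(0.60) = 0.4422
Sum: 0.0664 + 0.5000 + 0.3971 + 0.4422 = 1.406 bits.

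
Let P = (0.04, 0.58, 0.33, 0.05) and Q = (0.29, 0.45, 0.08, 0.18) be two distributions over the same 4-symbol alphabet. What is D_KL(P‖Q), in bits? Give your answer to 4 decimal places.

D(P‖Q) = Σ p·log₂(p/q).
  0.04·log₂(0.04/0.29) = -0.11432
  0.58·log₂(0.58/0.45) = 0.21235
  0.33·log₂(0.33/0.08) = 0.67465
  0.05·log₂(0.05/0.18) = -0.09240
D(P‖Q) = 0.6803 bits.

0.6803 bits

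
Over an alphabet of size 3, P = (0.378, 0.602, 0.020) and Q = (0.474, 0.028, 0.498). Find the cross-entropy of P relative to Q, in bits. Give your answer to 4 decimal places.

3.5326 bits

H(P,Q) = −Σ p·log₂ q.
  −0.378·log₂(0.474) = 0.40712
  −0.602·log₂(0.028) = 3.10537
  −0.020·log₂(0.498) = 0.02012
H(P,Q) = 3.5326 bits.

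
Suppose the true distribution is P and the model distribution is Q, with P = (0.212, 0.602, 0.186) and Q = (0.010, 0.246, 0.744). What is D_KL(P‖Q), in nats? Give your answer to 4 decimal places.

D(P‖Q) = Σ p·ln(p/q).
  0.212·ln(0.212/0.010) = 0.64745
  0.602·ln(0.602/0.246) = 0.53875
  0.186·ln(0.186/0.744) = -0.25785
D(P‖Q) = 0.9283 nats.

0.9283 nats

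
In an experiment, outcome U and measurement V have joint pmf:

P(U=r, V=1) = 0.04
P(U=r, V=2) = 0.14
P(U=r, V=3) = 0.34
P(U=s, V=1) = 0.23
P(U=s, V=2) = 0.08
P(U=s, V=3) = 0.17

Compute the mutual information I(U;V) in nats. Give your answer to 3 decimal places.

0.110 nats

Marginals: p(U) = (0.5200, 0.4800), p(V) = (0.2700, 0.2200, 0.5100).
I(U;V) = H(U) + H(V) − H(U,V).
H(U) = 0.6923, H(V) = 1.0300, H(U,V) = 1.6121.
I(U;V) = 0.6923 + 1.0300 − 1.6121 = 0.110 nats.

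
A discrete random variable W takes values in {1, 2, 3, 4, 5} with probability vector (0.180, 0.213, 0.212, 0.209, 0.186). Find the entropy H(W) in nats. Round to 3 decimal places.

1.607 nats

H(W) = −Σ p·ln p.
  −(0.180)·ln(0.180) = 0.3087
  −(0.213)·ln(0.213) = 0.3294
  −(0.212)·ln(0.212) = 0.3288
  −(0.209)·ln(0.209) = 0.3272
  −(0.186)·ln(0.186) = 0.3129
Sum: 0.3087 + 0.3294 + 0.3288 + 0.3272 + 0.3129 = 1.607 nats.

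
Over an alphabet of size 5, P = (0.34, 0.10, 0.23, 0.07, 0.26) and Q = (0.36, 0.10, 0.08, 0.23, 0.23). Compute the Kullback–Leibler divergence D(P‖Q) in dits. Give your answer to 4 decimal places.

0.0747 dits

D(P‖Q) = Σ p·log₁₀(p/q).
  0.34·log₁₀(0.34/0.36) = -0.00844
  0.10·log₁₀(0.10/0.10) = 0.00000
  0.23·log₁₀(0.23/0.08) = 0.10549
  0.07·log₁₀(0.07/0.23) = -0.03616
  0.26·log₁₀(0.26/0.23) = 0.01384
D(P‖Q) = 0.0747 dits.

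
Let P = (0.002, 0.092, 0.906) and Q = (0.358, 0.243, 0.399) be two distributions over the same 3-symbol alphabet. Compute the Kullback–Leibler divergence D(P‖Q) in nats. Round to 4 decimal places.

0.6433 nats

D(P‖Q) = Σ p·ln(p/q).
  0.002·ln(0.002/0.358) = -0.01037
  0.092·ln(0.092/0.243) = -0.08936
  0.906·ln(0.906/0.399) = 0.74299
D(P‖Q) = 0.6433 nats.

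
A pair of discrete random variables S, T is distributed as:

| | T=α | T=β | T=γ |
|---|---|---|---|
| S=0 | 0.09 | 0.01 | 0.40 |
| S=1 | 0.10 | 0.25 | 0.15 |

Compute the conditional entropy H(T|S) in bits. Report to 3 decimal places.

Chain rule: H(T|S) = H(S,T) − H(S).
Marginals: p(S) = (0.5000, 0.5000), p(T) = (0.1900, 0.2600, 0.5500).
H(S,T) = 2.1506 bits; H(S) = 1.0000 bits.
H(T|S) = 2.1506 − 1.0000 = 1.151 bits.

1.151 bits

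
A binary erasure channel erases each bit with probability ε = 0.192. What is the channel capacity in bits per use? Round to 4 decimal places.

0.8080 bits

Binary erasure channel: capacity C = 1 − ε.
C = 1 − 0.192 = 0.8080 bits per channel use.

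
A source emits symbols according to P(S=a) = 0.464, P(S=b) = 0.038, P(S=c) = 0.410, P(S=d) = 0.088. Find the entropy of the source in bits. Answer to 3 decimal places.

1.529 bits

H(S) = −Σ p·log₂ p.
  −(0.464)·log₂(0.464) = 0.5140
  −(0.038)·log₂(0.038) = 0.1793
  −(0.410)·log₂(0.410) = 0.5274
  −(0.088)·log₂(0.088) = 0.3086
Sum: 0.5140 + 0.1793 + 0.5274 + 0.3086 = 1.529 bits.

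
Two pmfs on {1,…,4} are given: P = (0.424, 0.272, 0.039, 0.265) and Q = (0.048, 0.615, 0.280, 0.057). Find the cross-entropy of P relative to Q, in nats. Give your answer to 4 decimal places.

2.2285 nats

H(P,Q) = −Σ p·ln q.
  −0.424·ln(0.048) = 1.28750
  −0.272·ln(0.615) = 0.13223
  −0.039·ln(0.280) = 0.04965
  −0.265·ln(0.057) = 0.75915
H(P,Q) = 2.2285 nats.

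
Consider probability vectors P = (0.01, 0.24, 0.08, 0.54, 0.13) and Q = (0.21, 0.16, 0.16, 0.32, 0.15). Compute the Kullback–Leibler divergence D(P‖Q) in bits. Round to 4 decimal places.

D(P‖Q) = Σ p·log₂(p/q).
  0.01·log₂(0.01/0.21) = -0.04392
  0.24·log₂(0.24/0.16) = 0.14039
  0.08·log₂(0.08/0.16) = -0.08000
  0.54·log₂(0.54/0.32) = 0.40764
  0.13·log₂(0.13/0.15) = -0.02684
D(P‖Q) = 0.3973 bits.

0.3973 bits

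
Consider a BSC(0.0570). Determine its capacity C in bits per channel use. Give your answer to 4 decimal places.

0.6846 bits

Binary symmetric channel: C = 1 − h₂(ε) where h₂ is the binary entropy function.
h₂(0.0570) = −0.0570·log₂0.0570 − 0.9430·log₂0.9430 = 0.3154.
C = 1 − 0.3154 = 0.6846 bits per channel use.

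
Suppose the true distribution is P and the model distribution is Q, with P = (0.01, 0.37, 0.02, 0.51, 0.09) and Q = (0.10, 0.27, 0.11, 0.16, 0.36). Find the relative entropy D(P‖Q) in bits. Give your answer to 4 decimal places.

D(P‖Q) = Σ p·log₂(p/q).
  0.01·log₂(0.01/0.10) = -0.03322
  0.37·log₂(0.37/0.27) = 0.16819
  0.02·log₂(0.02/0.11) = -0.04919
  0.51·log₂(0.51/0.16) = 0.85294
  0.09·log₂(0.09/0.36) = -0.18000
D(P‖Q) = 0.7587 bits.

0.7587 bits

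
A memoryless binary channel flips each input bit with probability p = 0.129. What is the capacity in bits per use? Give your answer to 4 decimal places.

Binary symmetric channel: C = 1 − h₂(ε) where h₂ is the binary entropy function.
h₂(0.129) = −0.129·log₂0.129 − 0.871·log₂0.871 = 0.5547.
C = 1 − 0.5547 = 0.4453 bits per channel use.

0.4453 bits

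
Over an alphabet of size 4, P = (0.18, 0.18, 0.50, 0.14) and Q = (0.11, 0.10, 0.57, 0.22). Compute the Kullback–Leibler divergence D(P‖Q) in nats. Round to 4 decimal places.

0.0657 nats

D(P‖Q) = Σ p·ln(p/q).
  0.18·ln(0.18/0.11) = 0.08865
  0.18·ln(0.18/0.10) = 0.10580
  0.50·ln(0.50/0.57) = -0.06551
  0.14·ln(0.14/0.22) = -0.06328
D(P‖Q) = 0.0657 nats.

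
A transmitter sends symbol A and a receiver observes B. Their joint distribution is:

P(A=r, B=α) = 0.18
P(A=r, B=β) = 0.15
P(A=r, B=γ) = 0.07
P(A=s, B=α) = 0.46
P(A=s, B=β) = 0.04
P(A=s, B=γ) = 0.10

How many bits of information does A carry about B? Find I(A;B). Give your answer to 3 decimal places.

Marginals: p(A) = (0.4000, 0.6000), p(B) = (0.6400, 0.1900, 0.1700).
I(A;B) = H(A) + H(B) − H(A,B).
H(A) = 0.9710, H(B) = 1.3019, H(A,B) = 2.1577.
I(A;B) = 0.9710 + 1.3019 − 2.1577 = 0.115 bits.

0.115 bits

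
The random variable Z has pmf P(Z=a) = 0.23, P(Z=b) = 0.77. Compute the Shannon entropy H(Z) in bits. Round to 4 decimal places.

0.7780 bits

H(Z) = −Σ p·log₂ p.
  −(0.23)·log₂(0.23) = 0.48767
  −(0.77)·log₂(0.77) = 0.29034
Sum: 0.48767 + 0.29034 = 0.7780 bits.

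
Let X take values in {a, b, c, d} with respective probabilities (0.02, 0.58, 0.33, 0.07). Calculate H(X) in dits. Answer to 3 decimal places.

0.411 dits

H(X) = −Σ p·log₁₀ p.
  −(0.02)·log₁₀(0.02) = 0.0340
  −(0.58)·log₁₀(0.58) = 0.1372
  −(0.33)·log₁₀(0.33) = 0.1589
  −(0.07)·log₁₀(0.07) = 0.0808
Sum: 0.0340 + 0.1372 + 0.1589 + 0.0808 = 0.411 dits.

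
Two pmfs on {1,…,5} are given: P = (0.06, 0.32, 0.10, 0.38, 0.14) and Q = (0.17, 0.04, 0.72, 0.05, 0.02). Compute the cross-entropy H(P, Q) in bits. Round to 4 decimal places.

4.1193 bits

H(P,Q) = −Σ p·log₂ q.
  −0.06·log₂(0.17) = 0.15338
  −0.32·log₂(0.04) = 1.48603
  −0.10·log₂(0.72) = 0.04739
  −0.38·log₂(0.05) = 1.64233
  −0.14·log₂(0.02) = 0.79014
H(P,Q) = 4.1193 bits.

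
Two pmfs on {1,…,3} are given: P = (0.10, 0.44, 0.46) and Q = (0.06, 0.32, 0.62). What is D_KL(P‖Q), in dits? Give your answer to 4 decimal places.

0.0234 dits

D(P‖Q) = Σ p·log₁₀(p/q).
  0.10·log₁₀(0.10/0.06) = 0.02218
  0.44·log₁₀(0.44/0.32) = 0.06085
  0.46·log₁₀(0.46/0.62) = -0.05963
D(P‖Q) = 0.0234 dits.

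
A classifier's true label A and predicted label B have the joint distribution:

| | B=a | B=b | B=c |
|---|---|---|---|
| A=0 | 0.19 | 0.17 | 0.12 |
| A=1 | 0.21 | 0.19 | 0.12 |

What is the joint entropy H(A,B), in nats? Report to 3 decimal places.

H(A,B) = −Σ p(x,y)·ln p(x,y) over all 6 cells.
  cell (0,a): −0.19·ln0.19 = 0.3155
  cell (0,b): −0.17·ln0.17 = 0.3012
  cell (0,c): −0.12·ln0.12 = 0.2544
  cell (1,a): −0.21·ln0.21 = 0.3277
  cell (1,b): −0.19·ln0.19 = 0.3155
  cell (1,c): −0.12·ln0.12 = 0.2544
Sum = 1.769 nats.

1.769 nats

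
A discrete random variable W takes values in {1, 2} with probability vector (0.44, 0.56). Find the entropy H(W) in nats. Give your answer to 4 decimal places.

0.6859 nats

H(W) = −Σ p·ln p.
  −(0.44)·ln(0.44) = 0.36123
  −(0.56)·ln(0.56) = 0.32470
Sum: 0.36123 + 0.32470 = 0.6859 nats.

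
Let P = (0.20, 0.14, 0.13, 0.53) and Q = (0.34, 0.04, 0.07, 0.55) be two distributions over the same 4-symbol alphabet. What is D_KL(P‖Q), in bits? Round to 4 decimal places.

D(P‖Q) = Σ p·log₂(p/q).
  0.20·log₂(0.20/0.34) = -0.15311
  0.14·log₂(0.14/0.04) = 0.25303
  0.13·log₂(0.13/0.07) = 0.11610
  0.53·log₂(0.53/0.55) = -0.02832
D(P‖Q) = 0.1877 bits.

0.1877 bits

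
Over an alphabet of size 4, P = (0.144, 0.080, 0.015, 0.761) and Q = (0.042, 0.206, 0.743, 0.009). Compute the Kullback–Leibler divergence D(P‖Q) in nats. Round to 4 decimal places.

D(P‖Q) = Σ p·ln(p/q).
  0.144·ln(0.144/0.042) = 0.17743
  0.080·ln(0.080/0.206) = -0.07567
  0.015·ln(0.015/0.743) = -0.05854
  0.761·ln(0.761/0.009) = 3.37687
D(P‖Q) = 3.4201 nats.

3.4201 nats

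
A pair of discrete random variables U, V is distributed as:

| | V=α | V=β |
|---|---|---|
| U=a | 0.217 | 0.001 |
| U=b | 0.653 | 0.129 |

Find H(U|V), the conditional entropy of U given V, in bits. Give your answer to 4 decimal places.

0.7135 bits

Marginals: p(U) = (0.2180, 0.7820), p(V) = (0.8700, 0.1300).
H(U|V) = Σ p(V) · H(U|V=·).
  V=α: p=0.8700, H(U|V=α) = 0.8104
  V=β: p=0.1300, H(U|V=β) = 0.0651
Weighted sum = 0.7135 bits.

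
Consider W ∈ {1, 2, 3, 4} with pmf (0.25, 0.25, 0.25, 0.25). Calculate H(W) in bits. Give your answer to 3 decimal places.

H(W) = −Σ p·log₂ p.
  −(0.25)·log₂(0.25) = 0.5000
  −(0.25)·log₂(0.25) = 0.5000
  −(0.25)·log₂(0.25) = 0.5000
  −(0.25)·log₂(0.25) = 0.5000
Sum: 0.5000 + 0.5000 + 0.5000 + 0.5000 = 2.000 bits.

2.000 bits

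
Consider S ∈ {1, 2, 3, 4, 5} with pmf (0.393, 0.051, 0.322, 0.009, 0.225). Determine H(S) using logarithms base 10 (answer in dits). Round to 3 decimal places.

H(S) = −Σ p·log₁₀ p.
  −(0.393)·log₁₀(0.393) = 0.1594
  −(0.051)·log₁₀(0.051) = 0.0659
  −(0.322)·log₁₀(0.322) = 0.1585
  −(0.009)·log₁₀(0.009) = 0.0184
  −(0.225)·log₁₀(0.225) = 0.1458
Sum: 0.1594 + 0.0659 + 0.1585 + 0.0184 + 0.1458 = 0.548 dits.

0.548 dits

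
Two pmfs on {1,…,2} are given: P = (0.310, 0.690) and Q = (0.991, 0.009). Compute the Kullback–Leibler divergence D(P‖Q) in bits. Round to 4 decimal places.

3.8000 bits

D(P‖Q) = Σ p·log₂(p/q).
  0.310·log₂(0.310/0.991) = -0.51975
  0.690·log₂(0.690/0.009) = 4.31976
D(P‖Q) = 3.8000 bits.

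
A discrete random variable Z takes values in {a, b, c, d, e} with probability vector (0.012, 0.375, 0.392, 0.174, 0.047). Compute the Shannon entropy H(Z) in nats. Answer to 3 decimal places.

H(Z) = −Σ p·ln p.
  −(0.012)·ln(0.012) = 0.0531
  −(0.375)·ln(0.375) = 0.3678
  −(0.392)·ln(0.392) = 0.3671
  −(0.174)·ln(0.174) = 0.3043
  −(0.047)·ln(0.047) = 0.1437
Sum: 0.0531 + 0.3678 + 0.3671 + 0.3043 + 0.1437 = 1.236 nats.

1.236 nats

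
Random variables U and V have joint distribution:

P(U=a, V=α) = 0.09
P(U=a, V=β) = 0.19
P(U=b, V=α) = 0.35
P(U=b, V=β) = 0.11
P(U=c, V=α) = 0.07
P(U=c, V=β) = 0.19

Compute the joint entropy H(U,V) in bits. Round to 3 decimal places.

H(U,V) = −Σ p(x,y)·log₂ p(x,y) over all 6 cells.
  cell (a,α): −0.09·log₂0.09 = 0.3127
  cell (a,β): −0.19·log₂0.19 = 0.4552
  cell (b,α): −0.35·log₂0.35 = 0.5301
  cell (b,β): −0.11·log₂0.11 = 0.3503
  cell (c,α): −0.07·log₂0.07 = 0.2686
  cell (c,β): −0.19·log₂0.19 = 0.4552
Sum = 2.372 bits.

2.372 bits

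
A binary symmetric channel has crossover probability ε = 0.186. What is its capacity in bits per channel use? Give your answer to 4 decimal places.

Binary symmetric channel: C = 1 − h₂(ε) where h₂ is the binary entropy function.
h₂(0.186) = −0.186·log₂0.186 − 0.814·log₂0.814 = 0.6930.
C = 1 − 0.6930 = 0.3070 bits per channel use.

0.3070 bits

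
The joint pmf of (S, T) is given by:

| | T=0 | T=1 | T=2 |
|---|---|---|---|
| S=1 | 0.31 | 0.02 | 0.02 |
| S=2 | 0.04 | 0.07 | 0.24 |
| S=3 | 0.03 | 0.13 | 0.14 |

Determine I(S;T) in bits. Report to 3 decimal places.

0.492 bits

Marginals: p(S) = (0.3500, 0.3500, 0.3000), p(T) = (0.3800, 0.2200, 0.4000).
I(S;T) = Σ p(x,y)·log₂[p(x,y)/(p(x)p(y))].
  (1,0): 0.31·log₂(2.3308) = 0.3785
  (1,1): 0.02·log₂(0.2597) = -0.0389
  (1,2): 0.02·log₂(0.1429) = -0.0561
  (2,0): 0.04·log₂(0.3008) = -0.0693
  (2,1): 0.07·log₂(0.9091) = -0.0096
  (2,2): 0.24·log₂(1.7143) = 0.1866
  (3,0): 0.03·log₂(0.2632) = -0.0578
  (3,1): 0.13·log₂(1.9697) = 0.1271
  (3,2): 0.14·log₂(1.1667) = 0.0311
Sum = 0.492 bits.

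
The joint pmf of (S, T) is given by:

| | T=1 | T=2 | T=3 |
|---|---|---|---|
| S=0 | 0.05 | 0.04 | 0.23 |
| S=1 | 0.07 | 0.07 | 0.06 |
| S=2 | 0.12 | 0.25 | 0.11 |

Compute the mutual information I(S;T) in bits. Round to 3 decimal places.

0.165 bits

Marginals: p(S) = (0.3200, 0.2000, 0.4800), p(T) = (0.2400, 0.3600, 0.4000).
I(S;T) = Σ p(x,y)·log₂[p(x,y)/(p(x)p(y))].
  (0,1): 0.05·log₂(0.6510) = -0.0310
  (0,2): 0.04·log₂(0.3472) = -0.0610
  (0,3): 0.23·log₂(1.7969) = 0.1945
  (1,1): 0.07·log₂(1.4583) = 0.0381
  (1,2): 0.07·log₂(0.9722) = -0.0028
  (1,3): 0.06·log₂(0.7500) = -0.0249
  (2,1): 0.12·log₂(1.0417) = 0.0071
  (2,2): 0.25·log₂(1.4468) = 0.1332
  (2,3): 0.11·log₂(0.5729) = -0.0884
Sum = 0.165 bits.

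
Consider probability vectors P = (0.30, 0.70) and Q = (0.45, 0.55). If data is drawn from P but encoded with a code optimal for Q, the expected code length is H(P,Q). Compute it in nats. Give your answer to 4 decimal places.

0.6580 nats

H(P,Q) = −Σ p·ln q.
  −0.30·ln(0.45) = 0.23955
  −0.70·ln(0.55) = 0.41849
H(P,Q) = 0.6580 nats.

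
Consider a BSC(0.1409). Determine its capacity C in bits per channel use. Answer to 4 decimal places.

0.4134 bits

Binary symmetric channel: C = 1 − h₂(ε) where h₂ is the binary entropy function.
h₂(0.1409) = −0.1409·log₂0.1409 − 0.8591·log₂0.8591 = 0.5866.
C = 1 − 0.5866 = 0.4134 bits per channel use.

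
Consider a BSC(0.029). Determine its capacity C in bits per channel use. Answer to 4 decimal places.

Binary symmetric channel: C = 1 − h₂(ε) where h₂ is the binary entropy function.
h₂(0.029) = −0.029·log₂0.029 − 0.971·log₂0.971 = 0.1894.
C = 1 − 0.1894 = 0.8106 bits per channel use.

0.8106 bits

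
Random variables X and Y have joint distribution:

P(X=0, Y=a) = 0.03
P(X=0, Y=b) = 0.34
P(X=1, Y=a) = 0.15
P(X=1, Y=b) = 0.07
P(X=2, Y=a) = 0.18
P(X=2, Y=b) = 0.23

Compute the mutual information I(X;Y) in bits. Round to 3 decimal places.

0.188 bits

Marginals: p(X) = (0.3700, 0.2200, 0.4100), p(Y) = (0.3600, 0.6400).
I(X;Y) = H(X) + H(Y) − H(X,Y).
H(X) = 1.5387, H(Y) = 0.9427, H(X,Y) = 2.2930.
I(X;Y) = 1.5387 + 0.9427 − 2.2930 = 0.188 bits.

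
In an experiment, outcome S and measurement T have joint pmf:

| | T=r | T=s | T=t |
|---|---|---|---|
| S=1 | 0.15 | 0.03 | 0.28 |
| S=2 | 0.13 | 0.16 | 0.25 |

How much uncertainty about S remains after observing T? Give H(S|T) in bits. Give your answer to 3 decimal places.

Marginals: p(S) = (0.4600, 0.5400), p(T) = (0.2800, 0.1900, 0.5300).
H(S|T) = Σ p(T) · H(S|T=·).
  T=r: p=0.2800, H(S|T=r) = 0.9963
  T=s: p=0.1900, H(S|T=s) = 0.6292
  T=t: p=0.5300, H(S|T=t) = 0.9977
Weighted sum = 0.927 bits.

0.927 bits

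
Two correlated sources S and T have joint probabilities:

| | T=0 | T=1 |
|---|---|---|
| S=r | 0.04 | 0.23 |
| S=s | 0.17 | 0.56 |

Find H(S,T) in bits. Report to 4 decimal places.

1.5764 bits

H(S,T) = −Σ p(x,y)·log₂ p(x,y) over all 4 cells.
  cell (r,0): −0.04·log₂0.04 = 0.18575
  cell (r,1): −0.23·log₂0.23 = 0.48767
  cell (s,0): −0.17·log₂0.17 = 0.43459
  cell (s,1): −0.56·log₂0.56 = 0.46844
Sum = 1.5764 bits.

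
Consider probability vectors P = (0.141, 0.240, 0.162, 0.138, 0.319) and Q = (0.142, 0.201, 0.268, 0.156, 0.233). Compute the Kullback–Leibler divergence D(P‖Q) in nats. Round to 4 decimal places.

D(P‖Q) = Σ p·ln(p/q).
  0.141·ln(0.141/0.142) = -0.00100
  0.240·ln(0.240/0.201) = 0.04256
  0.162·ln(0.162/0.268) = -0.08155
  0.138·ln(0.138/0.156) = -0.01692
  0.319·ln(0.319/0.233) = 0.10021
D(P‖Q) = 0.0433 nats.

0.0433 nats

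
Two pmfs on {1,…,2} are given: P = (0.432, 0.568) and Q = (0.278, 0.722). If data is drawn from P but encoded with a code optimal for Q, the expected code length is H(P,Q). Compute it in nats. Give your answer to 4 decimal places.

H(P,Q) = −Σ p·ln q.
  −0.432·ln(0.278) = 0.55302
  −0.568·ln(0.722) = 0.18501
H(P,Q) = 0.7380 nats.

0.7380 nats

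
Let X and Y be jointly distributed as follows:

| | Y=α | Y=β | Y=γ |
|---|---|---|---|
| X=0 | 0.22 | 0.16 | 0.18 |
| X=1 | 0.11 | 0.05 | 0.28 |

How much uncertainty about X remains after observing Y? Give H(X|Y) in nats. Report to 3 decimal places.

0.633 nats

Marginals: p(X) = (0.5600, 0.4400), p(Y) = (0.3300, 0.2100, 0.4600).
H(X|Y) = Σ p(Y) · H(X|Y=·).
  Y=α: p=0.3300, H(X|Y=α) = 0.6365
  Y=β: p=0.2100, H(X|Y=β) = 0.5489
  Y=γ: p=0.4600, H(X|Y=γ) = 0.6693
Weighted sum = 0.633 nats.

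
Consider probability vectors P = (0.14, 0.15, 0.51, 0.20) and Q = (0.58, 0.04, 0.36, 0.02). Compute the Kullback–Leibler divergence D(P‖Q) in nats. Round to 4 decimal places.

D(P‖Q) = Σ p·ln(p/q).
  0.14·ln(0.14/0.58) = -0.19899
  0.15·ln(0.15/0.04) = 0.19826
  0.51·ln(0.51/0.36) = 0.17764
  0.20·ln(0.20/0.02) = 0.46052
D(P‖Q) = 0.6374 nats.

0.6374 nats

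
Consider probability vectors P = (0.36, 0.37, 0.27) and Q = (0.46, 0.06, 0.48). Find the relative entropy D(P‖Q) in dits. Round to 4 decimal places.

0.1865 dits

D(P‖Q) = Σ p·log₁₀(p/q).
  0.36·log₁₀(0.36/0.46) = -0.03832
  0.37·log₁₀(0.37/0.06) = 0.29232
  0.27·log₁₀(0.27/0.48) = -0.06747
D(P‖Q) = 0.1865 dits.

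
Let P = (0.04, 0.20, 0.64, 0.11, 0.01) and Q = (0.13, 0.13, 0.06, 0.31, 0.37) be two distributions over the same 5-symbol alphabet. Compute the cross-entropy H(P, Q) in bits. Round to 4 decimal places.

3.5043 bits

H(P,Q) = −Σ p·log₂ q.
  −0.04·log₂(0.13) = 0.11774
  −0.20·log₂(0.13) = 0.58868
  −0.64·log₂(0.06) = 2.59769
  −0.11·log₂(0.31) = 0.18586
  −0.01·log₂(0.37) = 0.01434
H(P,Q) = 3.5043 bits.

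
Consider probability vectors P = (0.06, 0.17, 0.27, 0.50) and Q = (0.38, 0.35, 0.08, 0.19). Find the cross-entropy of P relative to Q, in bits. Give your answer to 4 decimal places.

2.5230 bits

H(P,Q) = −Σ p·log₂ q.
  −0.06·log₂(0.38) = 0.08376
  −0.17·log₂(0.35) = 0.25748
  −0.27·log₂(0.08) = 0.98384
  −0.50·log₂(0.19) = 1.19796
H(P,Q) = 2.5230 bits.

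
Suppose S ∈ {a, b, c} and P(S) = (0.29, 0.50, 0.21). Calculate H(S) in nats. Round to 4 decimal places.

H(S) = −Σ p·ln p.
  −(0.29)·ln(0.29) = 0.35898
  −(0.50)·ln(0.50) = 0.34657
  −(0.21)·ln(0.21) = 0.32774
Sum: 0.35898 + 0.34657 + 0.32774 = 1.0333 nats.

1.0333 nats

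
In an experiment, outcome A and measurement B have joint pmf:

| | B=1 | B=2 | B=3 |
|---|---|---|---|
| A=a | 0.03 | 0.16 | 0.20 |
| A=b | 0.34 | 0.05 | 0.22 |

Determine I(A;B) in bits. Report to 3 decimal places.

Marginals: p(A) = (0.3900, 0.6100), p(B) = (0.3700, 0.2100, 0.4200).
I(A;B) = H(A) + H(B) − H(A,B).
H(A) = 0.9648, H(B) = 1.5292, H(A,B) = 2.2650.
I(A;B) = 0.9648 + 1.5292 − 2.2650 = 0.229 bits.

0.229 bits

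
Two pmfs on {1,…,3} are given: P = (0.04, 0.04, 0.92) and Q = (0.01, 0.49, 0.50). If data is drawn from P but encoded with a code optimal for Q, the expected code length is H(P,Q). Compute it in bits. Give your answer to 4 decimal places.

H(P,Q) = −Σ p·log₂ q.
  −0.04·log₂(0.01) = 0.26575
  −0.04·log₂(0.49) = 0.04117
  −0.92·log₂(0.50) = 0.92000
H(P,Q) = 1.2269 bits.

1.2269 bits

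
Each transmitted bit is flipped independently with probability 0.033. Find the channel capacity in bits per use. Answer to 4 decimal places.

Binary symmetric channel: C = 1 − h₂(ε) where h₂ is the binary entropy function.
h₂(0.033) = −0.033·log₂0.033 − 0.967·log₂0.967 = 0.2092.
C = 1 − 0.2092 = 0.7908 bits per channel use.

0.7908 bits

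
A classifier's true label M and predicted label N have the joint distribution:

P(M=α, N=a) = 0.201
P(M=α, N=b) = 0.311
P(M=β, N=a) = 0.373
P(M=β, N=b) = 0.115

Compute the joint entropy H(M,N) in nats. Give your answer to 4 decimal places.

H(M,N) = −Σ p(x,y)·ln p(x,y) over all 4 cells.
  cell (α,a): −0.201·ln0.201 = 0.32249
  cell (α,b): −0.311·ln0.311 = 0.36324
  cell (β,a): −0.373·ln0.373 = 0.36784
  cell (β,b): −0.115·ln0.115 = 0.24872
Sum = 1.3023 nats.

1.3023 nats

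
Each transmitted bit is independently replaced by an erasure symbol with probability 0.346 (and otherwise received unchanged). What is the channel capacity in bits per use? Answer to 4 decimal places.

0.6540 bits

Binary erasure channel: capacity C = 1 − ε.
C = 1 − 0.346 = 0.6540 bits per channel use.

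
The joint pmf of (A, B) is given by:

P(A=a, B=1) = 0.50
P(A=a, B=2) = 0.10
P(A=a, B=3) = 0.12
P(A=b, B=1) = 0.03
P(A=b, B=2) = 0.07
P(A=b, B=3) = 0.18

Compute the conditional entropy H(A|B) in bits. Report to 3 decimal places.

Marginals: p(A) = (0.7200, 0.2800), p(B) = (0.5300, 0.1700, 0.3000).
H(A|B) = Σ p(B) · H(A|B=·).
  B=1: p=0.5300, H(A|B=1) = 0.3138
  B=2: p=0.1700, H(A|B=2) = 0.9774
  B=3: p=0.3000, H(A|B=3) = 0.9710
Weighted sum = 0.624 bits.

0.624 bits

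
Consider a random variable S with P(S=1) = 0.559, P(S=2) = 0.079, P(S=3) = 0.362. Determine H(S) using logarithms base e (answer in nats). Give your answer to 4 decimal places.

0.8935 nats

H(S) = −Σ p·ln p.
  −(0.559)·ln(0.559) = 0.32512
  −(0.079)·ln(0.079) = 0.20053
  −(0.362)·ln(0.362) = 0.36783
Sum: 0.32512 + 0.20053 + 0.36783 = 0.8935 nats.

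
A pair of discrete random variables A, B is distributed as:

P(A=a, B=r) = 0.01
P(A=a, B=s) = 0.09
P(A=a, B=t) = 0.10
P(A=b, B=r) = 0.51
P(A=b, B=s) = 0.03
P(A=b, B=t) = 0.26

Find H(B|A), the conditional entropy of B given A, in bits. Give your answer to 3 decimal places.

Marginals: p(A) = (0.2000, 0.8000), p(B) = (0.5200, 0.1200, 0.3600).
H(B|A) = Σ p(A) · H(B|A=·).
  A=a: p=0.2000, H(B|A=a) = 1.2345
  A=b: p=0.8000, H(B|A=b) = 1.1187
Weighted sum = 1.142 bits.

1.142 bits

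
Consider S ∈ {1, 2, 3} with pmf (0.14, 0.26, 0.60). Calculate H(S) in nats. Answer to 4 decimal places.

0.9320 nats

H(S) = −Σ p·ln p.
  −(0.14)·ln(0.14) = 0.27526
  −(0.26)·ln(0.26) = 0.35024
  −(0.60)·ln(0.60) = 0.30650
Sum: 0.27526 + 0.35024 + 0.30650 = 0.9320 nats.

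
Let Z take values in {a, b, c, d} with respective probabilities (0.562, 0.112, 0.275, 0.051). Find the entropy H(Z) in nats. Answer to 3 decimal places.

1.076 nats

H(Z) = −Σ p·ln p.
  −(0.562)·ln(0.562) = 0.3239
  −(0.112)·ln(0.112) = 0.2452
  −(0.275)·ln(0.275) = 0.3550
  −(0.051)·ln(0.051) = 0.1518
Sum: 0.3239 + 0.2452 + 0.3550 + 0.1518 = 1.076 nats.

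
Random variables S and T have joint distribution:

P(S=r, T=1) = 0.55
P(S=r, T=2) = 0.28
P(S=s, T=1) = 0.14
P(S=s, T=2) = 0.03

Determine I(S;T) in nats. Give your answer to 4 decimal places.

Marginals: p(S) = (0.8300, 0.1700), p(T) = (0.6900, 0.3100).
I(S;T) = Σ p(x,y)·ln[p(x,y)/(p(x)p(y))].
  (r,1): 0.55·ln(0.9604) = -0.02224
  (r,2): 0.28·ln(1.0882) = 0.02367
  (s,1): 0.14·ln(1.1935) = 0.02477
  (s,2): 0.03·ln(0.5693) = -0.01690
Sum = 0.0093 nats.

0.0093 nats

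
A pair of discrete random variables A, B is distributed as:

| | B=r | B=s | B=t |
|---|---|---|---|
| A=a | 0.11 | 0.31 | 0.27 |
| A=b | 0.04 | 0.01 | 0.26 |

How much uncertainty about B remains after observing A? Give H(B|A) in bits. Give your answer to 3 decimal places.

Chain rule: H(B|A) = H(A,B) − H(A).
Marginals: p(A) = (0.6900, 0.3100), p(B) = (0.1500, 0.3200, 0.5300).
H(A,B) = 2.1416 bits; H(A) = 0.8932 bits.
H(B|A) = 2.1416 − 0.8932 = 1.248 bits.

1.248 bits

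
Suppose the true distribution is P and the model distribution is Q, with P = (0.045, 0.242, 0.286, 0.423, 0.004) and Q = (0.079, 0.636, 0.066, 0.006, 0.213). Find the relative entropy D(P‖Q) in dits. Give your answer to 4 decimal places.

0.8445 dits

D(P‖Q) = Σ p·log₁₀(p/q).
  0.045·log₁₀(0.045/0.079) = -0.01100
  0.242·log₁₀(0.242/0.636) = -0.10155
  0.286·log₁₀(0.286/0.066) = 0.18213
  0.423·log₁₀(0.423/0.006) = 0.78178
  0.004·log₁₀(0.004/0.213) = -0.00691
D(P‖Q) = 0.8445 dits.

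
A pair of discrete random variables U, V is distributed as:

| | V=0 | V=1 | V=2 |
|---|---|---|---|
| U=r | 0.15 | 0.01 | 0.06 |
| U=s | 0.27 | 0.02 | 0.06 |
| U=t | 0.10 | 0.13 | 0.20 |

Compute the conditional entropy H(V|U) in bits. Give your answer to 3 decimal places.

Marginals: p(U) = (0.2200, 0.3500, 0.4300), p(V) = (0.5200, 0.1600, 0.3200).
H(V|U) = Σ p(U) · H(V|U=·).
  U=r: p=0.2200, H(V|U=r) = 1.0907
  U=s: p=0.3500, H(V|U=s) = 0.9609
  U=t: p=0.4300, H(V|U=t) = 1.5248
Weighted sum = 1.232 bits.

1.232 bits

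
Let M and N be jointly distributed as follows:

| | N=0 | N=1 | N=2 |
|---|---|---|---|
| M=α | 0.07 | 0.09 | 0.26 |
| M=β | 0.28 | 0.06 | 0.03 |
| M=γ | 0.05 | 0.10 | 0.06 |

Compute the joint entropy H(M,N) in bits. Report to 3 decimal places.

2.788 bits

H(M,N) = −Σ p(x,y)·log₂ p(x,y) over all 9 cells.
  cell (α,0): −0.07·log₂0.07 = 0.2686
  cell (α,1): −0.09·log₂0.09 = 0.3127
  cell (α,2): −0.26·log₂0.26 = 0.5053
  cell (β,0): −0.28·log₂0.28 = 0.5142
  cell (β,1): −0.06·log₂0.06 = 0.2435
  cell (β,2): −0.03·log₂0.03 = 0.1518
  cell (γ,0): −0.05·log₂0.05 = 0.2161
  cell (γ,1): −0.10·log₂0.10 = 0.3322
  cell (γ,2): −0.06·log₂0.06 = 0.2435
Sum = 2.788 bits.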